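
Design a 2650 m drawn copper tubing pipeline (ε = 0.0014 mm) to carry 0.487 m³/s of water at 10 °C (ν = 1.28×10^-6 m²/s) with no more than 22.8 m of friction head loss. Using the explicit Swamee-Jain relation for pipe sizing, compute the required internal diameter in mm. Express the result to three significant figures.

Swamee-Jain (Type III): D = 0.66·[ε^1.25·(LQ²/(gh_f))^4.75 + ν·Q^9.4·(L/(gh_f))^5.2]^0.04
LQ²/(gh_f) = 2.810; L/(gh_f) = 11.85
Term 1 = ε^1.25·(…)^4.75 = 6.52×10^-6; Term 2 = ν·Q^9.4·(…)^5.2 = 5.66×10^-4
D = 0.66·(6.52×10^-6 + 5.66×10^-4)^0.04 = 0.4896 m = 490 mm
Check: V = 2.59 m/s, Re = 9.89×10^5, f = 0.01170, h_f = 21.6 m ≈ 22.8 m ✓

D ≈ 490 mm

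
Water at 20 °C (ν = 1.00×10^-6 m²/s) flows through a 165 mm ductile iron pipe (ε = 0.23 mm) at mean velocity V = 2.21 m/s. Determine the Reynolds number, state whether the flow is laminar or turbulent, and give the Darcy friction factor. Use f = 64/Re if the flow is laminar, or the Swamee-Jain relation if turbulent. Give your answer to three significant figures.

Re ≈ 3.65×10^5; turbulent; f ≈ 0.0221

Re = VD/ν = 2.210·0.165/1.00×10^-6 = 3.65×10^5
Re > 4000 → turbulent; ε/D = 0.00139
Swamee-Jain: f = 0.02210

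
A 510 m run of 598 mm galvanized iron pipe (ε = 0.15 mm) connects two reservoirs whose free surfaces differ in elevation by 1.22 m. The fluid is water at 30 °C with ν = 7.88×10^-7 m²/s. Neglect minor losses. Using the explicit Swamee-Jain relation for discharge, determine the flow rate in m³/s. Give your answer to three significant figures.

Swamee-Jain (Type II): Q = -0.965·√(gD⁵h_f/L)·ln[ε/(3.7D) + √(3.17ν²L/(gD³h_f))]
√(gD⁵h_f/L) = √(9.81·0.598⁵·1.22/510) = 0.04236
ε/(3.7D) = 6.78×10^-5; √(3.17ν²L/(gD³h_f)) = 1.98×10^-5
Q = -0.965·0.04236·ln(8.760×10^-5) = 0.3819 m³/s
Check: V = 1.36 m/s, Re = 1.03×10^6, f = 0.01527, h_f = 1.23 m ≈ 1.22 m ✓

Q ≈ 0.382 m³/s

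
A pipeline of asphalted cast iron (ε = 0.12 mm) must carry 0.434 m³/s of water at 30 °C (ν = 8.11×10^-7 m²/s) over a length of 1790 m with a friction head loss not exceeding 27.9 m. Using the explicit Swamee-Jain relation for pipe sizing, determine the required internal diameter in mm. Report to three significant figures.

Swamee-Jain (Type III): D = 0.66·[ε^1.25·(LQ²/(gh_f))^4.75 + ν·Q^9.4·(L/(gh_f))^5.2]^0.04
LQ²/(gh_f) = 1.232; L/(gh_f) = 6.540
Term 1 = ε^1.25·(…)^4.75 = 3.38×10^-5; Term 2 = ν·Q^9.4·(…)^5.2 = 5.53×10^-6
D = 0.66·(3.38×10^-5 + 5.53×10^-6)^0.04 = 0.4399 m = 440 mm
Check: V = 2.86 m/s, Re = 1.55×10^6, f = 0.01524, h_f = 25.8 m ≈ 27.9 m ✓

D ≈ 440 mm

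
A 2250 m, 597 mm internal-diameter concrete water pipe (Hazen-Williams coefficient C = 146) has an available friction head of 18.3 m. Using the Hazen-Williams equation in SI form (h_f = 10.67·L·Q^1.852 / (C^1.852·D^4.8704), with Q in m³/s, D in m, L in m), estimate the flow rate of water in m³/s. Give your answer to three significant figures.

Q ≈ 0.779 m³/s

Rearranging: Q = [h_f·C^1.852·D^4.8704 / (10.67·L)]^(1/1.852)
Q = [18.3·146^1.852·0.597^4.8704 / (10.67·2250)]^0.540 = 0.7793 m³/s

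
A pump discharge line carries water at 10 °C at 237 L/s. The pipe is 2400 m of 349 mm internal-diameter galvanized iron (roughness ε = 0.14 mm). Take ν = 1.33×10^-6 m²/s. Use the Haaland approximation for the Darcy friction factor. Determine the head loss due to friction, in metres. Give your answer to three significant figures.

V = 4Q/(πD²) = 4·0.237/(π·0.349²) = 2.477 m/s
Re = VD/ν = 2.477·0.349/1.33×10^-6 = 6.50×10^5 → turbulent
ε/D = 0.14/349 = 4.01×10^-4
Haaland: f = 0.01671
h_f = f(L/D)V²/(2g) = 0.01671·(2400/0.349)·2.477²/(2·9.81) = 35.94 m

h_f ≈ 35.9 m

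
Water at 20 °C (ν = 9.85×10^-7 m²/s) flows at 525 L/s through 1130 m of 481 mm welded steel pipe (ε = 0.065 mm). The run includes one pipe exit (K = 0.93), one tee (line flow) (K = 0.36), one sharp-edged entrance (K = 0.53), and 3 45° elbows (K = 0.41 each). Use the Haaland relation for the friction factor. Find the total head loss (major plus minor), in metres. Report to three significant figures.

V = 4Q/(πD²) = 2.889 m/s; V²/2g = 0.4255 m
Re = 1.41×10^6, ε/D = 1.35×10^-4 → f = 0.01353 (Haaland)
Major: h_f = f(L/D)·V²/2g = 0.01353·2349·0.4255 = 13.53 m
Minor: ΣK = 3.05; h_m = ΣK·V²/2g = 1.298 m
Total H_L = 13.53 + 1.298 = 14.82 m

H_L ≈ 14.8 m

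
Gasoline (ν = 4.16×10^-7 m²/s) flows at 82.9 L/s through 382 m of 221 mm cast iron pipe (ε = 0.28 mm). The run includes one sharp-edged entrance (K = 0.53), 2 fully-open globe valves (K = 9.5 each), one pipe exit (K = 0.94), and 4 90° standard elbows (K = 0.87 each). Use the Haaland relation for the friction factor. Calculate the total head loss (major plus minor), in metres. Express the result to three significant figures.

H_L ≈ 14.4 m

V = 4Q/(πD²) = 2.161 m/s; V²/2g = 0.2380 m
Re = 1.15×10^6, ε/D = 0.00127 → f = 0.02106 (Haaland)
Major: h_f = f(L/D)·V²/2g = 0.02106·1729·0.2380 = 8.663 m
Minor: ΣK = 23.9; h_m = ΣK·V²/2g = 5.701 m
Total H_L = 8.663 + 5.701 = 14.36 m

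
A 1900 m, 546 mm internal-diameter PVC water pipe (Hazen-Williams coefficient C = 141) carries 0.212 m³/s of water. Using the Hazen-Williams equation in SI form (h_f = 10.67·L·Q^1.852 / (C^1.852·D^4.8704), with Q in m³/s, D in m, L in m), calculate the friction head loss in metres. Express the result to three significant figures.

h_f ≈ 2.29 m

h_f = 10.67·1900·0.212^1.852 / (141^1.852·0.546^4.8704) = 2.285 m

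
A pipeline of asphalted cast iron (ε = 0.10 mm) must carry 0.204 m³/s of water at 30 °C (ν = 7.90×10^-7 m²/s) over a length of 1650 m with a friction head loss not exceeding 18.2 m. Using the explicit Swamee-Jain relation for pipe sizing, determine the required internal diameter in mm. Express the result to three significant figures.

D ≈ 350 mm

Swamee-Jain (Type III): D = 0.66·[ε^1.25·(LQ²/(gh_f))^4.75 + ν·Q^9.4·(L/(gh_f))^5.2]^0.04
LQ²/(gh_f) = 0.3846; L/(gh_f) = 9.242
Term 1 = ε^1.25·(…)^4.75 = 1.07×10^-7; Term 2 = ν·Q^9.4·(…)^5.2 = 2.69×10^-8
D = 0.66·(1.07×10^-7 + 2.69×10^-8)^0.04 = 0.3504 m = 350 mm
Check: V = 2.12 m/s, Re = 9.38×10^5, f = 0.01567, h_f = 16.8 m ≈ 18.2 m ✓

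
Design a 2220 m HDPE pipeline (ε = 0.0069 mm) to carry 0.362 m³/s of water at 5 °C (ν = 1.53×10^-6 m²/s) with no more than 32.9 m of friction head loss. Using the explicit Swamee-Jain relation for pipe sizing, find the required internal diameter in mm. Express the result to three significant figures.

D ≈ 395 mm

Swamee-Jain (Type III): D = 0.66·[ε^1.25·(LQ²/(gh_f))^4.75 + ν·Q^9.4·(L/(gh_f))^5.2]^0.04
LQ²/(gh_f) = 0.9014; L/(gh_f) = 6.878
Term 1 = ε^1.25·(…)^4.75 = 2.16×10^-7; Term 2 = ν·Q^9.4·(…)^5.2 = 2.46×10^-6
D = 0.66·(2.16×10^-7 + 2.46×10^-6)^0.04 = 0.3951 m = 395 mm
Check: V = 2.95 m/s, Re = 7.63×10^5, f = 0.01251, h_f = 31.3 m ≈ 32.9 m ✓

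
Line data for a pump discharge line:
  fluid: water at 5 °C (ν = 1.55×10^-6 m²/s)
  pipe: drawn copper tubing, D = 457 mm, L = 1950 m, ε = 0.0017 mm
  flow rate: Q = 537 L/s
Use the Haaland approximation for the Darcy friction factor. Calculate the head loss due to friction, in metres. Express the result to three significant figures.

V = 4Q/(πD²) = 4·0.537/(π·0.457²) = 3.274 m/s
Re = VD/ν = 3.274·0.457/1.55×10^-6 = 9.65×10^5 → turbulent
ε/D = 0.0017/457 = 3.72×10^-6
Haaland: f = 0.01172
h_f = f(L/D)V²/(2g) = 0.01172·(1950/0.457)·3.274²/(2·9.81) = 27.31 m

h_f ≈ 27.3 m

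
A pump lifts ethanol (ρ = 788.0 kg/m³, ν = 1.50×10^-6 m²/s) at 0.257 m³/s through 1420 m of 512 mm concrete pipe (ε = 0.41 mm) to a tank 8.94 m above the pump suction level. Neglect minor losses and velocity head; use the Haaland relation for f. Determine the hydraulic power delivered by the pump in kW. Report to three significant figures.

V = 4Q/(πD²) = 1.248 m/s; Re = 4.26×10^5; ε/D = 8.01×10^-4; f = 0.01936
h_f = f(L/D)V²/2g = 4.265 m
Total head H = z + h_f = 8.94 + 4.265 = 13.20 m
P_hyd = ρgQH = 788.0·9.81·0.257·13.20 = 26.23 kW

P_hyd ≈ 26.2 kW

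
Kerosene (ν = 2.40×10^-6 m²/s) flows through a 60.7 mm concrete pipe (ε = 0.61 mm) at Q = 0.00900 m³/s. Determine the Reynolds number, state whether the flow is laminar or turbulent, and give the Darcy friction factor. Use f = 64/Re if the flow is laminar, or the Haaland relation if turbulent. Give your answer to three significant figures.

V = 4Q/(πD²) = 3.110 m/s
Re = VD/ν = 3.110·0.0607/2.40×10^-6 = 7.87×10^4
Re > 4000 → turbulent; ε/D = 0.0100
Haaland: f = 0.03875

Re ≈ 7.87×10^4; turbulent; f ≈ 0.0387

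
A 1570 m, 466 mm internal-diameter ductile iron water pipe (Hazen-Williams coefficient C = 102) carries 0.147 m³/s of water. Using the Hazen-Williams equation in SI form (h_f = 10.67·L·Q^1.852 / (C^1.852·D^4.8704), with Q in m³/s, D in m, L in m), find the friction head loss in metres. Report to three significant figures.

h_f = 10.67·1570·0.147^1.852 / (102^1.852·0.466^4.8704) = 3.777 m

h_f ≈ 3.78 m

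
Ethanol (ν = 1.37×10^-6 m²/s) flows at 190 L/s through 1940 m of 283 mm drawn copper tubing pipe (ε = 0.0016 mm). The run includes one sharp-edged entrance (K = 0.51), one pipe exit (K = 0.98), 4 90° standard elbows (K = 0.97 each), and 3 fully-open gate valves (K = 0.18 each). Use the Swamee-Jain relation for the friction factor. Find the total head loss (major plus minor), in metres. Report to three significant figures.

V = 4Q/(πD²) = 3.021 m/s; V²/2g = 0.4650 m
Re = 6.24×10^5, ε/D = 5.65×10^-6 → f = 0.01269 (Swamee-Jain)
Major: h_f = f(L/D)·V²/2g = 0.01269·6855·0.4650 = 40.46 m
Minor: ΣK = 5.91; h_m = ΣK·V²/2g = 2.748 m
Total H_L = 40.46 + 2.748 = 43.21 m

H_L ≈ 43.2 m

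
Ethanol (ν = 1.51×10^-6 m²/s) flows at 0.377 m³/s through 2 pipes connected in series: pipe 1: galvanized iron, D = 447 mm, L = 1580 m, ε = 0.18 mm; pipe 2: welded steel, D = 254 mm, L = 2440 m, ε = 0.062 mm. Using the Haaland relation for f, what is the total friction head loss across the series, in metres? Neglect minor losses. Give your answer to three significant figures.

H ≈ 422 m

Pipe 1: V = 2.402 m/s, Re = 7.11×10^5, ε/D = 4.03×10^-4, f = 0.01666, h_1 = f(L/D)V²/2g = 17.32 m
Pipe 2: V = 7.440 m/s, Re = 1.25×10^6, ε/D = 2.44×10^-4, f = 0.01493, h_2 = f(L/D)V²/2g = 404.6 m
Series → Q common, losses add: H = Σh = 422.0 m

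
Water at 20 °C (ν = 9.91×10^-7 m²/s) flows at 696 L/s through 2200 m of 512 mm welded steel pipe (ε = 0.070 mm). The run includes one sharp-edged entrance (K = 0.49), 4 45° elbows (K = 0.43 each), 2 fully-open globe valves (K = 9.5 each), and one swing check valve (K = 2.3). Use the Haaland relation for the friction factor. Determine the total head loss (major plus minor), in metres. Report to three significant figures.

V = 4Q/(πD²) = 3.380 m/s; V²/2g = 0.5825 m
Re = 1.75×10^6, ε/D = 1.37×10^-4 → f = 0.01342 (Haaland)
Major: h_f = f(L/D)·V²/2g = 0.01342·4297·0.5825 = 33.57 m
Minor: ΣK = 23.5; h_m = ΣK·V²/2g = 13.69 m
Total H_L = 33.57 + 13.69 = 47.27 m

H_L ≈ 47.3 m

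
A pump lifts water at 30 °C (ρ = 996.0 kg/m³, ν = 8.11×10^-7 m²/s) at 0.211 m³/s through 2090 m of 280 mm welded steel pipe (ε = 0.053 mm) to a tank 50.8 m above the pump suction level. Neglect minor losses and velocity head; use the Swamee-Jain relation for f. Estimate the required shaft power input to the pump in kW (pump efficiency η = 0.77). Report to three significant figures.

V = 4Q/(πD²) = 3.427 m/s; Re = 1.18×10^6; ε/D = 1.89×10^-4; f = 0.01452
h_f = f(L/D)V²/2g = 64.85 m
Total head H = z + h_f = 50.8 + 64.85 = 115.6 m
P_hyd = ρgQH = 996.0·9.81·0.211·115.6 = 238.4 kW
P_shaft = P_hyd/η = 238.4/0.77 = 309.6 kW

P_shaft ≈ 310 kW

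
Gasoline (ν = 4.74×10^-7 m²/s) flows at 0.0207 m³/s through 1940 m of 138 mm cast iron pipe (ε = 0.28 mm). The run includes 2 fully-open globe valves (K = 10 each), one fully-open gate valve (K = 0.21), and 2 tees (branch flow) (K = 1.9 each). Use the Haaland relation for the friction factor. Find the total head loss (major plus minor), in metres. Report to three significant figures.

V = 4Q/(πD²) = 1.384 m/s; V²/2g = 0.09762 m
Re = 4.03×10^5, ε/D = 0.00203 → f = 0.02395 (Haaland)
Major: h_f = f(L/D)·V²/2g = 0.02395·14058·0.09762 = 32.87 m
Minor: ΣK = 24.0; h_m = ΣK·V²/2g = 2.344 m
Total H_L = 32.87 + 2.344 = 35.21 m

H_L ≈ 35.2 m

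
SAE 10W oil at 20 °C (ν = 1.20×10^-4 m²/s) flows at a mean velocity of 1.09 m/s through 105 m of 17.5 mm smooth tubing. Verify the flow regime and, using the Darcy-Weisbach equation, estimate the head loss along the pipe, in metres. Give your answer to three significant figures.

h_f ≈ 146 m

Re = VD/ν = 1.09·0.01750/1.20×10^-4 = 159 → laminar (Re < 2300)
f = 64/Re = 0.4026
h_f = f(L/D)V²/(2g) = 0.4026·(105/0.01750)·1.09²/(2·9.81) = 146.3 m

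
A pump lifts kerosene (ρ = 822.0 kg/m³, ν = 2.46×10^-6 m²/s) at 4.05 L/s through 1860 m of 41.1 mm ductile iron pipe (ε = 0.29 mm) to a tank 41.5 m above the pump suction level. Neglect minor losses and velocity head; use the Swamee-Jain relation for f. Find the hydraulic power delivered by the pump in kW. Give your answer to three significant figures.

V = 4Q/(πD²) = 3.053 m/s; Re = 5.10×10^4; ε/D = 0.00706; f = 0.03561
h_f = f(L/D)V²/2g = 765.3 m
Total head H = z + h_f = 41.5 + 765.3 = 806.8 m
P_hyd = ρgQH = 822.0·9.81·0.00405·806.8 = 26.35 kW

P_hyd ≈ 26.3 kW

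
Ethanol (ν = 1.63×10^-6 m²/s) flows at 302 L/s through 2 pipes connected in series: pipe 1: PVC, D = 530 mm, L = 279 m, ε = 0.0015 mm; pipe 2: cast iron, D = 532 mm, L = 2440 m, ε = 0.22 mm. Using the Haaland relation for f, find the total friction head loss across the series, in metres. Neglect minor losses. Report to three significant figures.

H ≈ 8.06 m

Pipe 1: V = 1.369 m/s, Re = 4.45×10^5, ε/D = 2.83×10^-6, f = 0.01337, h_1 = f(L/D)V²/2g = 0.6721 m
Pipe 2: V = 1.359 m/s, Re = 4.43×10^5, ε/D = 4.14×10^-4, f = 0.01711, h_2 = f(L/D)V²/2g = 7.384 m
Series → Q common, losses add: H = Σh = 8.056 m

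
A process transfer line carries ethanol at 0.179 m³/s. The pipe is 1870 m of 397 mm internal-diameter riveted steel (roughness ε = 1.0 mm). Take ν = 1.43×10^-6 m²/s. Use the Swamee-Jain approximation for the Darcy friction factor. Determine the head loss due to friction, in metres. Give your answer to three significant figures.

V = 4Q/(πD²) = 4·0.179/(π·0.397²) = 1.446 m/s
Re = VD/ν = 1.446·0.397/1.43×10^-6 = 4.01×10^5 → turbulent
ε/D = 1.0/397 = 0.00252
Swamee-Jain: f = 0.02544
h_f = f(L/D)V²/(2g) = 0.02544·(1870/0.397)·1.446²/(2·9.81) = 12.77 m

h_f ≈ 12.8 m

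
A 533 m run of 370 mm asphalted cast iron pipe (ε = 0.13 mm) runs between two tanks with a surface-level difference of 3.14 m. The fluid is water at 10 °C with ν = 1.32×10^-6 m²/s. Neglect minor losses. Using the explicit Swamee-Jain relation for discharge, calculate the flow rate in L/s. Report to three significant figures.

Swamee-Jain (Type II): Q = -0.965·√(gD⁵h_f/L)·ln[ε/(3.7D) + √(3.17ν²L/(gD³h_f))]
√(gD⁵h_f/L) = √(9.81·0.370⁵·3.14/533) = 0.02002
ε/(3.7D) = 9.50×10^-5; √(3.17ν²L/(gD³h_f)) = 4.34×10^-5
Q = -0.965·0.02002·ln(1.384×10^-4) = 0.1716 m³/s
Check: V = 1.60 m/s, Re = 4.47×10^5, f = 0.01689, h_f = 3.16 m ≈ 3.14 m ✓

Q ≈ 172 L/s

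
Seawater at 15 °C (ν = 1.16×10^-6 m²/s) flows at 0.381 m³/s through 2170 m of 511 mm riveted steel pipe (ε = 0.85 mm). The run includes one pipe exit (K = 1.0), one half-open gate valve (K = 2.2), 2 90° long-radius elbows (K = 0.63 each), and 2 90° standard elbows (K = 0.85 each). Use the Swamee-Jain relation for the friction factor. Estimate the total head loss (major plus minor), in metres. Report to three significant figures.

V = 4Q/(πD²) = 1.858 m/s; V²/2g = 0.1759 m
Re = 8.18×10^5, ε/D = 0.00166 → f = 0.02266 (Swamee-Jain)
Major: h_f = f(L/D)·V²/2g = 0.02266·4247·0.1759 = 16.93 m
Minor: ΣK = 6.16; h_m = ΣK·V²/2g = 1.084 m
Total H_L = 16.93 + 1.084 = 18.01 m

H_L ≈ 18.0 m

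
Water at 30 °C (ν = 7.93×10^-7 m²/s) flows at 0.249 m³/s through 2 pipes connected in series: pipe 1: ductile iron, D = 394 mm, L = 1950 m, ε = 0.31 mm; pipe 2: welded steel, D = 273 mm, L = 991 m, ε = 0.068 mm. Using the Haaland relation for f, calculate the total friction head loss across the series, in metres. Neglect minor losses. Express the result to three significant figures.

H ≈ 69.8 m

Pipe 1: V = 2.042 m/s, Re = 1.01×10^6, ε/D = 7.87×10^-4, f = 0.01889, h_1 = f(L/D)V²/2g = 19.87 m
Pipe 2: V = 4.254 m/s, Re = 1.46×10^6, ε/D = 2.49×10^-4, f = 0.01490, h_2 = f(L/D)V²/2g = 49.89 m
Series → Q common, losses add: H = Σh = 69.76 m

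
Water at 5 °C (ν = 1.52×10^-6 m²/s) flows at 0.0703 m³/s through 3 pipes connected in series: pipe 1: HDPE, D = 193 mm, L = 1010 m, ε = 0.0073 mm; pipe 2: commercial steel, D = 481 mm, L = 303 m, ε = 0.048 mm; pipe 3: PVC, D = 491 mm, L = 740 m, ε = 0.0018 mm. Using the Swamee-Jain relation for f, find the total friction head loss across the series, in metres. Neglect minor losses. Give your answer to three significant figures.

H ≈ 23.0 m

Pipe 1: V = 2.403 m/s, Re = 3.05×10^5, ε/D = 3.78×10^-5, f = 0.01476, h_1 = f(L/D)V²/2g = 22.74 m
Pipe 2: V = 0.3869 m/s, Re = 1.22×10^5, ε/D = 9.98×10^-5, f = 0.01779, h_2 = f(L/D)V²/2g = 0.08548 m
Pipe 3: V = 0.3713 m/s, Re = 1.20×10^5, ε/D = 3.67×10^-6, f = 0.01723, h_3 = f(L/D)V²/2g = 0.1824 m
Series → Q common, losses add: H = Σh = 23.01 m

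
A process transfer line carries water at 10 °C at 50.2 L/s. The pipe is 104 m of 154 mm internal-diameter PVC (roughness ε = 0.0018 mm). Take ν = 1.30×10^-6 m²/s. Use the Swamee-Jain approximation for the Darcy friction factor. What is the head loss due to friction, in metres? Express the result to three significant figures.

h_f ≈ 3.59 m

V = 4Q/(πD²) = 4·0.0502/(π·0.154²) = 2.695 m/s
Re = VD/ν = 2.695·0.154/1.30×10^-6 = 3.19×10^5 → turbulent
ε/D = 0.0018/154 = 1.17×10^-5
Swamee-Jain: f = 0.01435
h_f = f(L/D)V²/(2g) = 0.01435·(104/0.154)·2.695²/(2·9.81) = 3.588 m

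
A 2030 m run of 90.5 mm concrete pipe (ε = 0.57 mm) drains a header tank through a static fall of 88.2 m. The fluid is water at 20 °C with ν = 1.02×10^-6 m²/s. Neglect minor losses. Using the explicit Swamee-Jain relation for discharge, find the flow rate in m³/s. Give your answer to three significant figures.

Q ≈ 0.00981 m³/s

Swamee-Jain (Type II): Q = -0.965·√(gD⁵h_f/L)·ln[ε/(3.7D) + √(3.17ν²L/(gD³h_f))]
√(gD⁵h_f/L) = √(9.81·0.0905⁵·88.2/2030) = 0.001609
ε/(3.7D) = 0.00170; √(3.17ν²L/(gD³h_f)) = 1.02×10^-4
Q = -0.965·0.001609·ln(0.001804) = 0.009807 m³/s
Check: V = 1.52 m/s, Re = 1.35×10^5, f = 0.03342, h_f = 88.8 m ≈ 88.2 m ✓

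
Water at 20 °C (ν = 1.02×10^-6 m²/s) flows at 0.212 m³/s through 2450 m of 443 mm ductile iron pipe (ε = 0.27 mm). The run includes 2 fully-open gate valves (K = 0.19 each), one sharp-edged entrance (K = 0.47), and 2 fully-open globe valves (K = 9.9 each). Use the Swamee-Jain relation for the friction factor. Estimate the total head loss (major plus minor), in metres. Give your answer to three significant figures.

V = 4Q/(πD²) = 1.375 m/s; V²/2g = 0.09642 m
Re = 5.97×10^5, ε/D = 6.09×10^-4 → f = 0.01829 (Swamee-Jain)
Major: h_f = f(L/D)·V²/2g = 0.01829·5530·0.09642 = 9.756 m
Minor: ΣK = 20.7; h_m = ΣK·V²/2g = 1.991 m
Total H_L = 9.756 + 1.991 = 11.75 m

H_L ≈ 11.7 m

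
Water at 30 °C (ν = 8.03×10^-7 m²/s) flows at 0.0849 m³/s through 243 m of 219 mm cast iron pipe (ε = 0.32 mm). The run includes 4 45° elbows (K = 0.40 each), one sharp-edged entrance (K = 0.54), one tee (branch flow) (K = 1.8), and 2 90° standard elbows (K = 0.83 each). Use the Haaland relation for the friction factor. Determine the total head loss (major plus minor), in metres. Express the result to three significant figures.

H_L ≈ 7.76 m

V = 4Q/(πD²) = 2.254 m/s; V²/2g = 0.2589 m
Re = 6.15×10^5, ε/D = 0.00146 → f = 0.02195 (Haaland)
Major: h_f = f(L/D)·V²/2g = 0.02195·1110·0.2589 = 6.307 m
Minor: ΣK = 5.60; h_m = ΣK·V²/2g = 1.450 m
Total H_L = 6.307 + 1.450 = 7.757 m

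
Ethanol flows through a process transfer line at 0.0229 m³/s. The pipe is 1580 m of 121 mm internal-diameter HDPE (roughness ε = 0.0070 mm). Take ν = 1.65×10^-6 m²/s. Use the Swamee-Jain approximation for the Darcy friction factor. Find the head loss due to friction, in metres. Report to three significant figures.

V = 4Q/(πD²) = 4·0.0229/(π·0.121²) = 1.991 m/s
Re = VD/ν = 1.991·0.121/1.65×10^-6 = 1.46×10^5 → turbulent
ε/D = 0.0070/121 = 5.79×10^-5
Swamee-Jain: f = 0.01696
h_f = f(L/D)V²/(2g) = 0.01696·(1580/0.121)·1.991²/(2·9.81) = 44.76 m

h_f ≈ 44.8 m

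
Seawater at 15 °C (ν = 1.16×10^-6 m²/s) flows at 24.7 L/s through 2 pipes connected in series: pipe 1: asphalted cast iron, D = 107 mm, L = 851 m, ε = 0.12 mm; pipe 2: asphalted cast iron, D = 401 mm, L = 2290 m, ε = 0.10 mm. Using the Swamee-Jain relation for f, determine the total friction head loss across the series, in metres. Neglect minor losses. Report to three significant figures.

Pipe 1: V = 2.747 m/s, Re = 2.53×10^5, ε/D = 0.00112, f = 0.02140, h_1 = f(L/D)V²/2g = 65.44 m
Pipe 2: V = 0.1956 m/s, Re = 6.76×10^4, ε/D = 2.49×10^-4, f = 0.02056, h_2 = f(L/D)V²/2g = 0.2289 m
Series → Q common, losses add: H = Σh = 65.67 m

H ≈ 65.7 m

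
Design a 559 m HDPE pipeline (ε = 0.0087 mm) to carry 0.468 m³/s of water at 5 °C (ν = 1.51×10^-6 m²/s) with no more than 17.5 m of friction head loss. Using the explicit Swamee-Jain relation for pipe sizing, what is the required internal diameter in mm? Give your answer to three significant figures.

D ≈ 373 mm

Swamee-Jain (Type III): D = 0.66·[ε^1.25·(LQ²/(gh_f))^4.75 + ν·Q^9.4·(L/(gh_f))^5.2]^0.04
LQ²/(gh_f) = 0.7132; L/(gh_f) = 3.256
Term 1 = ε^1.25·(…)^4.75 = 9.49×10^-8; Term 2 = ν·Q^9.4·(…)^5.2 = 5.56×10^-7
D = 0.66·(9.49×10^-8 + 5.56×10^-7)^0.04 = 0.3733 m = 373 mm
Check: V = 4.28 m/s, Re = 1.06×10^6, f = 0.01206, h_f = 16.8 m ≈ 17.5 m ✓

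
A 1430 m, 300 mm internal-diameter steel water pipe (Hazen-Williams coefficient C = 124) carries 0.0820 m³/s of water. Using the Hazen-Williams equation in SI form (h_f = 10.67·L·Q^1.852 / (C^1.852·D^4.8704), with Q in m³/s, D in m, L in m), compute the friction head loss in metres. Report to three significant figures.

h_f = 10.67·1430·0.0820^1.852 / (124^1.852·0.300^4.8704) = 6.942 m

h_f ≈ 6.94 m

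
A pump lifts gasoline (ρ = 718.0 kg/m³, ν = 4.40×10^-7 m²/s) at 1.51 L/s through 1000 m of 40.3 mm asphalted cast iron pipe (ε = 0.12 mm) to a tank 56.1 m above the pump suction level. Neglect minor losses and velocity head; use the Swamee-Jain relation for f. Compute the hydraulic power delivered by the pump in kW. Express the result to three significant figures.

P_hyd ≈ 1.12 kW

V = 4Q/(πD²) = 1.184 m/s; Re = 1.08×10^5; ε/D = 0.00298; f = 0.02756
h_f = f(L/D)V²/2g = 48.85 m
Total head H = z + h_f = 56.1 + 48.85 = 105.0 m
P_hyd = ρgQH = 718.0·9.81·0.00151·105.0 = 1.116 kW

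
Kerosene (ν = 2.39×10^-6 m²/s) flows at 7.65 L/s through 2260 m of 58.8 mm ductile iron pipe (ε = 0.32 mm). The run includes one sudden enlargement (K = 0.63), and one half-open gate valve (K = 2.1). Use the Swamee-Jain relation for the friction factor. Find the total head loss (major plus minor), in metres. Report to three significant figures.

V = 4Q/(πD²) = 2.817 m/s; V²/2g = 0.4045 m
Re = 6.93×10^4, ε/D = 0.00544 → f = 0.03273 (Swamee-Jain)
Major: h_f = f(L/D)·V²/2g = 0.03273·38435·0.4045 = 508.9 m
Minor: ΣK = 2.73; h_m = ΣK·V²/2g = 1.104 m
Total H_L = 508.9 + 1.104 = 510.0 m

H_L ≈ 510 m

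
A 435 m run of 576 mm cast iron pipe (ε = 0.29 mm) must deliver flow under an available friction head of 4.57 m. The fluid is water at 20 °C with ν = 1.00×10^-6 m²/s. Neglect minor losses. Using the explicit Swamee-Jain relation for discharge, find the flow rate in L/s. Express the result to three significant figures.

Q ≈ 687 L/s

Swamee-Jain (Type II): Q = -0.965·√(gD⁵h_f/L)·ln[ε/(3.7D) + √(3.17ν²L/(gD³h_f))]
√(gD⁵h_f/L) = √(9.81·0.576⁵·4.57/435) = 0.08084
ε/(3.7D) = 1.36×10^-4; √(3.17ν²L/(gD³h_f)) = 1.27×10^-5
Q = -0.965·0.08084·ln(1.488×10^-4) = 0.6875 m³/s
Check: V = 2.64 m/s, Re = 1.52×10^6, f = 0.01714, h_f = 4.59 m ≈ 4.57 m ✓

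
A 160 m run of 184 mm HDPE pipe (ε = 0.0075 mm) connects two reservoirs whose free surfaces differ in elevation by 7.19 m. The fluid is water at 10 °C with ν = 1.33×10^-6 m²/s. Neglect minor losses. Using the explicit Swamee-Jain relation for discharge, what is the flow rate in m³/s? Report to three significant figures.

Swamee-Jain (Type II): Q = -0.965·√(gD⁵h_f/L)·ln[ε/(3.7D) + √(3.17ν²L/(gD³h_f))]
√(gD⁵h_f/L) = √(9.81·0.184⁵·7.19/160) = 0.009642
ε/(3.7D) = 1.10×10^-5; √(3.17ν²L/(gD³h_f)) = 4.52×10^-5
Q = -0.965·0.009642·ln(5.620×10^-5) = 0.09106 m³/s
Check: V = 3.42 m/s, Re = 4.74×10^5, f = 0.01382, h_f = 7.18 m ≈ 7.19 m ✓

Q ≈ 0.0911 m³/s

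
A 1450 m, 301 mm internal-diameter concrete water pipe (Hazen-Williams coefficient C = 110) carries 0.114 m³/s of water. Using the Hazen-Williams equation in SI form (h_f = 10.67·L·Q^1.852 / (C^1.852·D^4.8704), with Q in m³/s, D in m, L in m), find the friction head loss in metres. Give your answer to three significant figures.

h_f = 10.67·1450·0.114^1.852 / (110^1.852·0.301^4.8704) = 15.92 m

h_f ≈ 15.9 m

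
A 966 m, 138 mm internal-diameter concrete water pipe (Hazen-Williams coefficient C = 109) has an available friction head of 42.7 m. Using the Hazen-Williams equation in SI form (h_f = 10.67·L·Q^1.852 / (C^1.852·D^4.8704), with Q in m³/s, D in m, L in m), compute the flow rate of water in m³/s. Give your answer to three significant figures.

Rearranging: Q = [h_f·C^1.852·D^4.8704 / (10.67·L)]^(1/1.852)
Q = [42.7·109^1.852·0.138^4.8704 / (10.67·966)]^0.540 = 0.03083 m³/s

Q ≈ 0.0308 m³/s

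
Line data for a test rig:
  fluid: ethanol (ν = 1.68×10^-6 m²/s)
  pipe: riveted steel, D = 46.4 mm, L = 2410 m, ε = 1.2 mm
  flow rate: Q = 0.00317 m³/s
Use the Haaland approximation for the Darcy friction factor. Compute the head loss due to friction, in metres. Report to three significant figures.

V = 4Q/(πD²) = 4·0.00317/(π·0.0464²) = 1.875 m/s
Re = VD/ν = 1.875·0.0464/1.68×10^-6 = 5.18×10^4 → turbulent
ε/D = 1.2/46.4 = 0.0259
Haaland: f = 0.05455
h_f = f(L/D)V²/(2g) = 0.05455·(2410/0.0464)·1.875²/(2·9.81) = 507.6 m

h_f ≈ 508 m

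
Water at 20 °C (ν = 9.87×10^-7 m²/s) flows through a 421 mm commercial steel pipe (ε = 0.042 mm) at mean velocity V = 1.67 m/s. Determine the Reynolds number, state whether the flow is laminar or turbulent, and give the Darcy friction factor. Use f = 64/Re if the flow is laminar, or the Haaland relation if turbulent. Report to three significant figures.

Re ≈ 7.12×10^5; turbulent; f ≈ 0.0137

Re = VD/ν = 1.670·0.421/9.87×10^-7 = 7.12×10^5
Re > 4000 → turbulent; ε/D = 9.98×10^-5
Haaland: f = 0.01373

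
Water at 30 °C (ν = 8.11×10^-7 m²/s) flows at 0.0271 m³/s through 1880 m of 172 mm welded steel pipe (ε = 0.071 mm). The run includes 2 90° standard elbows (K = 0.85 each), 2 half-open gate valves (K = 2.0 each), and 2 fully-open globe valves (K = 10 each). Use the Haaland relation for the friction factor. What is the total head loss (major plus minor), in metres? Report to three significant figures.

V = 4Q/(πD²) = 1.166 m/s; V²/2g = 0.06933 m
Re = 2.47×10^5, ε/D = 4.13×10^-4 → f = 0.01782 (Haaland)
Major: h_f = f(L/D)·V²/2g = 0.01782·10930·0.06933 = 13.50 m
Minor: ΣK = 25.7; h_m = ΣK·V²/2g = 1.782 m
Total H_L = 13.50 + 1.782 = 15.29 m

H_L ≈ 15.3 m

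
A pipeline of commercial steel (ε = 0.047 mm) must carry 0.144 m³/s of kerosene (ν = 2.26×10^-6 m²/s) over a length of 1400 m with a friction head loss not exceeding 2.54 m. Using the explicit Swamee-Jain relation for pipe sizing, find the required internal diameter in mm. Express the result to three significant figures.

Swamee-Jain (Type III): D = 0.66·[ε^1.25·(LQ²/(gh_f))^4.75 + ν·Q^9.4·(L/(gh_f))^5.2]^0.04
LQ²/(gh_f) = 1.165; L/(gh_f) = 56.19
Term 1 = ε^1.25·(…)^4.75 = 8.04×10^-6; Term 2 = ν·Q^9.4·(…)^5.2 = 3.47×10^-5
D = 0.66·(8.04×10^-6 + 3.47×10^-5)^0.04 = 0.4414 m = 441 mm
Check: V = 0.941 m/s, Re = 1.84×10^5, f = 0.01666, h_f = 2.39 m ≈ 2.54 m ✓

D ≈ 441 mm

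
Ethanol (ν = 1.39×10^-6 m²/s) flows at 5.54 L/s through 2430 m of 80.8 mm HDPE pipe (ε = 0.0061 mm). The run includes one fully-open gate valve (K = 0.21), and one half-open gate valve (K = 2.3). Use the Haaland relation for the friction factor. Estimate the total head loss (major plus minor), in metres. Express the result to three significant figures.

H_L ≈ 35.8 m

V = 4Q/(πD²) = 1.080 m/s; V²/2g = 0.05950 m
Re = 6.28×10^4, ε/D = 7.55×10^-5 → f = 0.01993 (Haaland)
Major: h_f = f(L/D)·V²/2g = 0.01993·30074·0.05950 = 35.66 m
Minor: ΣK = 2.51; h_m = ΣK·V²/2g = 0.1493 m
Total H_L = 35.66 + 0.1493 = 35.81 m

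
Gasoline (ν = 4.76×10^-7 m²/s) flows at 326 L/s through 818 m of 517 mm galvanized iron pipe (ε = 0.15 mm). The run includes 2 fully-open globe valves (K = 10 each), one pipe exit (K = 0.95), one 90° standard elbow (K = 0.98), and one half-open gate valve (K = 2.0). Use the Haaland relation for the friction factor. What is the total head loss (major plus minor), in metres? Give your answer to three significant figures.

V = 4Q/(πD²) = 1.553 m/s; V²/2g = 0.1229 m
Re = 1.69×10^6, ε/D = 2.90×10^-4 → f = 0.01526 (Haaland)
Major: h_f = f(L/D)·V²/2g = 0.01526·1582·0.1229 = 2.967 m
Minor: ΣK = 23.9; h_m = ΣK·V²/2g = 2.941 m
Total H_L = 2.967 + 2.941 = 5.909 m

H_L ≈ 5.91 m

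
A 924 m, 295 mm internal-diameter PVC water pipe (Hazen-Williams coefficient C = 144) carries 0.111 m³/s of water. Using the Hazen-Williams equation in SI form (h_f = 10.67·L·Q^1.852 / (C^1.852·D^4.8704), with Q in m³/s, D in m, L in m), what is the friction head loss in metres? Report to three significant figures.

h_f = 10.67·924·0.111^1.852 / (144^1.852·0.295^4.8704) = 6.466 m

h_f ≈ 6.47 m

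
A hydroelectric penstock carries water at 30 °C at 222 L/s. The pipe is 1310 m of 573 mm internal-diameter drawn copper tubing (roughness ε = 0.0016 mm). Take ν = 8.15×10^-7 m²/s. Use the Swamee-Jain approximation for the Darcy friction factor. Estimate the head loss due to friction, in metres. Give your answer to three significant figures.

V = 4Q/(πD²) = 4·0.222/(π·0.573²) = 0.8609 m/s
Re = VD/ν = 0.8609·0.573/8.15×10^-7 = 6.05×10^5 → turbulent
ε/D = 0.0016/573 = 2.79×10^-6
Swamee-Jain: f = 0.01271
h_f = f(L/D)V²/(2g) = 0.01271·(1310/0.573)·0.8609²/(2·9.81) = 1.097 m

h_f ≈ 1.10 m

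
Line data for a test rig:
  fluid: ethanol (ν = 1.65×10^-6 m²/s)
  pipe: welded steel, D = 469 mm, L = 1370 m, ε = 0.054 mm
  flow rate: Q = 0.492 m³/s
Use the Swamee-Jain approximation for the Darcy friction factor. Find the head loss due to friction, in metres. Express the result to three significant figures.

V = 4Q/(πD²) = 4·0.492/(π·0.469²) = 2.848 m/s
Re = VD/ν = 2.848·0.469/1.65×10^-6 = 8.10×10^5 → turbulent
ε/D = 0.054/469 = 1.15×10^-4
Swamee-Jain: f = 0.01397
h_f = f(L/D)V²/(2g) = 0.01397·(1370/0.469)·2.848²/(2·9.81) = 16.86 m

h_f ≈ 16.9 m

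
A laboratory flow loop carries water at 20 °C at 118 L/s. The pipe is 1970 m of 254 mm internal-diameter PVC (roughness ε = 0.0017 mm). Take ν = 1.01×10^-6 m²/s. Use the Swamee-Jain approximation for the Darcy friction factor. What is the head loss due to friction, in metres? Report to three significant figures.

V = 4Q/(πD²) = 4·0.118/(π·0.254²) = 2.329 m/s
Re = VD/ν = 2.329·0.254/1.01×10^-6 = 5.86×10^5 → turbulent
ε/D = 0.0017/254 = 6.69×10^-6
Swamee-Jain: f = 0.01285
h_f = f(L/D)V²/(2g) = 0.01285·(1970/0.254)·2.329²/(2·9.81) = 27.54 m

h_f ≈ 27.5 m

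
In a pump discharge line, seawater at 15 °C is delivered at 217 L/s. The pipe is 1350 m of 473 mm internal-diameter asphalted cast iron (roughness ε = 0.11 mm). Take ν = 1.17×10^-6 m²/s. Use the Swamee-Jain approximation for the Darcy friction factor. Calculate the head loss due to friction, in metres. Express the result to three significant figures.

h_f ≈ 3.51 m

V = 4Q/(πD²) = 4·0.217/(π·0.473²) = 1.235 m/s
Re = VD/ν = 1.235·0.473/1.17×10^-6 = 4.99×10^5 → turbulent
ε/D = 0.11/473 = 2.33×10^-4
Swamee-Jain: f = 0.01581
h_f = f(L/D)V²/(2g) = 0.01581·(1350/0.473)·1.235²/(2·9.81) = 3.508 m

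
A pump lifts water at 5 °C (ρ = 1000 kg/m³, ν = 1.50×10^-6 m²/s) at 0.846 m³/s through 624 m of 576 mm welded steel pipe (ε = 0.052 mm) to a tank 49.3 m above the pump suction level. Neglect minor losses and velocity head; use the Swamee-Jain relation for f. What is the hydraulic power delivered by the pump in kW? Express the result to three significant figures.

P_hyd ≈ 473 kW

V = 4Q/(πD²) = 3.247 m/s; Re = 1.25×10^6; ε/D = 9.03×10^-5; f = 0.01312
h_f = f(L/D)V²/2g = 7.636 m
Total head H = z + h_f = 49.3 + 7.636 = 56.94 m
P_hyd = ρgQH = 1000·9.81·0.846·56.94 = 472.5 kW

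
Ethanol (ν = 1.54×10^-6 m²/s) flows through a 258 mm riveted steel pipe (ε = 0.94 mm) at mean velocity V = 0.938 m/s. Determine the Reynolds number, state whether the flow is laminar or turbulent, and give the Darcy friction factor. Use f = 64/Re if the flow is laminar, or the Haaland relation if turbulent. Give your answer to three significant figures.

Re = VD/ν = 0.9380·0.258/1.54×10^-6 = 1.57×10^5
Re > 4000 → turbulent; ε/D = 0.00364
Haaland: f = 0.02838

Re ≈ 1.57×10^5; turbulent; f ≈ 0.0284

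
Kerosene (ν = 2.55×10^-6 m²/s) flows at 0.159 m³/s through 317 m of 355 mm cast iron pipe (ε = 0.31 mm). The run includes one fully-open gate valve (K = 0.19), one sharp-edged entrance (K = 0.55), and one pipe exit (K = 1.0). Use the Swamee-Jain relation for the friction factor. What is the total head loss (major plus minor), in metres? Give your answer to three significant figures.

V = 4Q/(πD²) = 1.606 m/s; V²/2g = 0.1315 m
Re = 2.24×10^5, ε/D = 8.73×10^-4 → f = 0.02053 (Swamee-Jain)
Major: h_f = f(L/D)·V²/2g = 0.02053·893.0·0.1315 = 2.411 m
Minor: ΣK = 1.74; h_m = ΣK·V²/2g = 0.2289 m
Total H_L = 2.411 + 0.2289 = 2.640 m

H_L ≈ 2.64 m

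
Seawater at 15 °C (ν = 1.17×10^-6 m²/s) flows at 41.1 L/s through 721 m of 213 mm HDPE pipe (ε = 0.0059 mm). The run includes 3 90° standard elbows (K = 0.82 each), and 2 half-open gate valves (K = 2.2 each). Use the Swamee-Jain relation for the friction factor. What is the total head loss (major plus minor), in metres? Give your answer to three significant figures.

H_L ≈ 4.06 m

V = 4Q/(πD²) = 1.153 m/s; V²/2g = 0.06781 m
Re = 2.10×10^5, ε/D = 2.77×10^-5 → f = 0.01564 (Swamee-Jain)
Major: h_f = f(L/D)·V²/2g = 0.01564·3385·0.06781 = 3.591 m
Minor: ΣK = 6.86; h_m = ΣK·V²/2g = 0.4652 m
Total H_L = 3.591 + 0.4652 = 4.056 m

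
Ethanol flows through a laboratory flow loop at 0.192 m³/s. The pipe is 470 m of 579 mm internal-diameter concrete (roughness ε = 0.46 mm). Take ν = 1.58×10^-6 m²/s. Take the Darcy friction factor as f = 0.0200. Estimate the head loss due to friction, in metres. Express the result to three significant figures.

V = 4Q/(πD²) = 4·0.192/(π·0.579²) = 0.7292 m/s
h_f = f(L/D)V²/(2g) = 0.02000·(470/0.579)·0.7292²/(2·9.81) = 0.4400 m

h_f ≈ 0.440 m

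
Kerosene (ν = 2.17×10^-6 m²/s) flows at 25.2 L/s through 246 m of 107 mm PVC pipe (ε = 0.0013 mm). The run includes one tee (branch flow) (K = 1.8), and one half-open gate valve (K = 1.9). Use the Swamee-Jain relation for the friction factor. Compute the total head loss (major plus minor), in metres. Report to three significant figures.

V = 4Q/(πD²) = 2.802 m/s; V²/2g = 0.4003 m
Re = 1.38×10^5, ε/D = 1.21×10^-5 → f = 0.01680 (Swamee-Jain)
Major: h_f = f(L/D)·V²/2g = 0.01680·2299·0.4003 = 15.47 m
Minor: ΣK = 3.70; h_m = ΣK·V²/2g = 1.481 m
Total H_L = 15.47 + 1.481 = 16.95 m

H_L ≈ 16.9 m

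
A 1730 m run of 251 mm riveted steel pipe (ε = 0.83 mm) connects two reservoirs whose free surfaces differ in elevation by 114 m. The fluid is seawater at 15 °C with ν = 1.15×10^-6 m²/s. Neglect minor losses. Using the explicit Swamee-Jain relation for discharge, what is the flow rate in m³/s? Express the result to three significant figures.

Swamee-Jain (Type II): Q = -0.965·√(gD⁵h_f/L)·ln[ε/(3.7D) + √(3.17ν²L/(gD³h_f))]
√(gD⁵h_f/L) = √(9.81·0.251⁵·114/1730) = 0.02538
ε/(3.7D) = 8.94×10^-4; √(3.17ν²L/(gD³h_f)) = 2.03×10^-5
Q = -0.965·0.02538·ln(9.140×10^-4) = 0.1714 m³/s
Check: V = 3.46 m/s, Re = 7.56×10^5, f = 0.02715, h_f = 114 m ≈ 114 m ✓

Q ≈ 0.171 m³/s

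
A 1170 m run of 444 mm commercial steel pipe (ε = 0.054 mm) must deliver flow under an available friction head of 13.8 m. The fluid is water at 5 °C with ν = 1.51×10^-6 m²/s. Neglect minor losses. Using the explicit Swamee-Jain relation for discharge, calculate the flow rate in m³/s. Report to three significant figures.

Swamee-Jain (Type II): Q = -0.965·√(gD⁵h_f/L)·ln[ε/(3.7D) + √(3.17ν²L/(gD³h_f))]
√(gD⁵h_f/L) = √(9.81·0.444⁵·13.8/1170) = 0.04468
ε/(3.7D) = 3.29×10^-5; √(3.17ν²L/(gD³h_f)) = 2.67×10^-5
Q = -0.965·0.04468·ln(5.959×10^-5) = 0.4195 m³/s
Check: V = 2.71 m/s, Re = 7.97×10^5, f = 0.01407, h_f = 13.9 m ≈ 13.8 m ✓

Q ≈ 0.419 m³/s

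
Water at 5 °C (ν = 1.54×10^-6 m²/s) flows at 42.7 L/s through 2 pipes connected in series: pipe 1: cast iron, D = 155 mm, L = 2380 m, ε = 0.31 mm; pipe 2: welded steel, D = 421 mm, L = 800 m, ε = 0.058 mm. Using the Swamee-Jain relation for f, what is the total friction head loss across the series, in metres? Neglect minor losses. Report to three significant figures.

H ≈ 97.9 m

Pipe 1: V = 2.263 m/s, Re = 2.28×10^5, ε/D = 0.00200, f = 0.02437, h_1 = f(L/D)V²/2g = 97.68 m
Pipe 2: V = 0.3067 m/s, Re = 8.39×10^4, ε/D = 1.38×10^-4, f = 0.01927, h_2 = f(L/D)V²/2g = 0.1756 m
Series → Q common, losses add: H = Σh = 97.86 m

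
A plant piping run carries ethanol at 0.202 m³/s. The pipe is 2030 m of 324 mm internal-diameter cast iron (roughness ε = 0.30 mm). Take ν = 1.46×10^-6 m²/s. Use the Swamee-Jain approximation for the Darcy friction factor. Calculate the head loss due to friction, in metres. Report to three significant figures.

h_f ≈ 38.3 m

V = 4Q/(πD²) = 4·0.202/(π·0.324²) = 2.450 m/s
Re = VD/ν = 2.450·0.324/1.46×10^-6 = 5.44×10^5 → turbulent
ε/D = 0.30/324 = 9.26×10^-4
Swamee-Jain: f = 0.01997
h_f = f(L/D)V²/(2g) = 0.01997·(2030/0.324)·2.450²/(2·9.81) = 38.29 m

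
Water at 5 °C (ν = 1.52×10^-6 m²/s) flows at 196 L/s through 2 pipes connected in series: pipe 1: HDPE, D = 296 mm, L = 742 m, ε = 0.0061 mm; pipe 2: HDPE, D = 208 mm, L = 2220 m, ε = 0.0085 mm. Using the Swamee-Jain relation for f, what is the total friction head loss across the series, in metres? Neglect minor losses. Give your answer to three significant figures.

Pipe 1: V = 2.848 m/s, Re = 5.55×10^5, ε/D = 2.06×10^-5, f = 0.01320, h_1 = f(L/D)V²/2g = 13.68 m
Pipe 2: V = 5.768 m/s, Re = 7.89×10^5, ε/D = 4.09×10^-5, f = 0.01288, h_2 = f(L/D)V²/2g = 233.2 m
Series → Q common, losses add: H = Σh = 246.8 m

H ≈ 247 m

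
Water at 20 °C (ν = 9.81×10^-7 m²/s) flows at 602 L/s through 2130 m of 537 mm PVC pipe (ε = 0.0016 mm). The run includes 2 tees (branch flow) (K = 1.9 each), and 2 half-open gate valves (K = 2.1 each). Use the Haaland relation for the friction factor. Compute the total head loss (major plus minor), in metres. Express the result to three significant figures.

H_L ≈ 18.5 m

V = 4Q/(πD²) = 2.658 m/s; V²/2g = 0.3601 m
Re = 1.46×10^6, ε/D = 2.98×10^-6 → f = 0.01095 (Haaland)
Major: h_f = f(L/D)·V²/2g = 0.01095·3966·0.3601 = 15.64 m
Minor: ΣK = 8.00; h_m = ΣK·V²/2g = 2.881 m
Total H_L = 15.64 + 2.881 = 18.52 m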